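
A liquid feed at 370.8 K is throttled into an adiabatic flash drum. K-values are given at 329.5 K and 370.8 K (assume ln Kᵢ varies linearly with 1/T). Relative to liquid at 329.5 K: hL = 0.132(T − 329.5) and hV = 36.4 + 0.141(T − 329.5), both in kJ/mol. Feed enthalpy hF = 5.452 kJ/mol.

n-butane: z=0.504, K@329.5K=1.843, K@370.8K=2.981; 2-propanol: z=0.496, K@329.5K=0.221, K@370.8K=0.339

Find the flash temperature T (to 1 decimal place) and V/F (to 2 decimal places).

T = 333.8 K, V/F = 0.13

Adiabatic flash: solve Rachford–Rice at each trial T, then check hF = ψ·hV(T) + (1−ψ)·hL(T).
  T = 329.5 K: K = (1.843, 0.221), RR gives ψ = 0.059, H_out = 2.133 kJ/mol
  T = 370.8 K: K = (2.981, 0.339), RR gives ψ = 0.512, H_out = 24.282 kJ/mol
  T = 350.1 K: K = (2.376, 0.277), RR gives ψ = 0.337, H_out = 15.037 kJ/mol
  T = 339.8 K: K = (2.101, 0.248), RR gives ψ = 0.220, H_out = 9.382 kJ/mol
  T = 334.6 K: K = (1.968, 0.234), RR gives ψ = 0.146, H_out = 5.996 kJ/mol
  T = 332.1 K: K = (1.906, 0.228), RR gives ψ = 0.105, H_out = 4.182 kJ/mol
  T = 333.4 K: K = (1.938, 0.231), RR gives ψ = 0.127, H_out = 5.142 kJ/mol
Linear interpolation between T = 333.4 (H_out = 5.142) and T = 334.6 (H_out = 5.996) on hF = 5.452 gives T ≈ 333.8 K, at which ψ = 0.13.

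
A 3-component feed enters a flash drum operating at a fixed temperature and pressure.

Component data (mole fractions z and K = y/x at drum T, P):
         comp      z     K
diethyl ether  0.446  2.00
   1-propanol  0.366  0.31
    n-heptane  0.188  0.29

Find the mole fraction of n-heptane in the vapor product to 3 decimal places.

y_n-heptane = 0.058

Rachford–Rice: g(V/F) = Σ zᵢ(Kᵢ−1)/(1+V/F(Kᵢ−1)) = 0.
Feasibility: ΣzᵢKᵢ = 1.060, Σzᵢ/Kᵢ = 2.052 — both > 1, two phases present.
Iterate (Newton) starting at V/F = 0.5:
  V/F = 0.500: g = -0.2952, g' = -0.832 → V/F = 0.145
  V/F = 0.145: g = -0.0401, g' = -0.673 → V/F = 0.086
Converged at V/F = 0.086.
Compositions from xᵢ = zᵢ/(1+V/F(Kᵢ−1)), yᵢ = Kᵢxᵢ:
  diethyl ether: x = 0.411, y = 0.821
  1-propanol: x = 0.389, y = 0.121
  n-heptane: x = 0.200, y = 0.058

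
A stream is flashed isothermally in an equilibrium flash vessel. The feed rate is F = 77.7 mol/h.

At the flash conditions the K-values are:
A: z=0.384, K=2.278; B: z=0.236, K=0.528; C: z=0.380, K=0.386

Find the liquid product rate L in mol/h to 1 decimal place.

L = 61.9 mol/h

Material balance + equilibrium reduce to Σ zᵢ(Kᵢ−1)/(1+V/F(Kᵢ−1)) = 0.
g(0) = ΣzᵢKᵢ − 1 = 0.146 and g(1) = 1 − Σzᵢ/Kᵢ = -0.600, so a root lies in (0, 1).
Newton iteration, V/F⁰ = 0.5:
  V/F = 0.500: g = -0.1831, g' = -0.622 → V/F = 0.206
  V/F = 0.206: g = -0.0018, g' = -0.645 → V/F = 0.203
Converged at V/F = 0.203.
Then V = V/F·F = 0.2029·77.7 = 15.8 mol/h and L = F − V = 61.9 mol/h.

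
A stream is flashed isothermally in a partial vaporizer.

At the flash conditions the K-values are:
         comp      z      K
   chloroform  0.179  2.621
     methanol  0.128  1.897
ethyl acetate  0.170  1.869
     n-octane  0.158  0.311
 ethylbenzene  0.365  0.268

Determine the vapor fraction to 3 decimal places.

ψ = 0.204

Rachford–Rice: g(ψ) = Σ zᵢ(Kᵢ−1)/(1+ψ(Kᵢ−1)) = 0.
g(0) = ΣzᵢKᵢ − 1 = 0.177 and g(1) = 1 − Σzᵢ/Kᵢ = -1.097, so a root lies in (0, 1).
Iterate (Newton) starting at ψ = 0.5:
  ψ = 0.500: g = -0.2450, g' = -0.916 → ψ = 0.233
  ψ = 0.233: g = -0.0230, g' = -0.798 → ψ = 0.204
Converged at ψ = 0.204.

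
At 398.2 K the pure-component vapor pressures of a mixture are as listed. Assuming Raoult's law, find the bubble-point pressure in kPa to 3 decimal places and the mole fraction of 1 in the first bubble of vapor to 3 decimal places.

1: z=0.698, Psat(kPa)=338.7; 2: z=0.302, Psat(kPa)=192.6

At the bubble point ψ → 0, so ΣzᵢKᵢ = 1 with Kᵢ = Pᵢˢᵃᵗ/P ⇒ P = ΣzᵢPᵢˢᵃᵗ.
P = 0.698·338.7 + 0.302·192.6 = 294.578 kPa
yᵢ = zᵢPᵢˢᵃᵗ/P ⇒ y_1 = 0.698·338.7/294.578 = 0.803

Pbub = 294.578 kPa, y_1 = 0.803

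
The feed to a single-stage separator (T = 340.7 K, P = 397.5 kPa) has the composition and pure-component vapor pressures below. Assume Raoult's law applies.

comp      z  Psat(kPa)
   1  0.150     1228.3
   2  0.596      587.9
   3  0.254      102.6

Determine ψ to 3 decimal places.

ψ = 0.631

Raoult's law: Kᵢ = Pᵢˢᵃᵗ/P = Pᵢˢᵃᵗ/397.5.
  K_1 = 1228.3/397.5 = 3.09006, K_2 = 587.9/397.5 = 1.47899, K_3 = 102.6/397.5 = 0.25811
Material balance + equilibrium reduce to Σ zᵢ(Kᵢ−1)/(1+ψ(Kᵢ−1)) = 0.
Feasibility: ΣzᵢKᵢ = 1.411, Σzᵢ/Kᵢ = 1.436 — both > 1, two phases present.
Newton–Raphson from ψ = 0.5:
  ψ = 0.500: g = 0.0841, g' = -0.599 → ψ = 0.640
  ψ = 0.640: g = -0.0064, g' = -0.707 → ψ = 0.631
Converged at ψ = 0.631.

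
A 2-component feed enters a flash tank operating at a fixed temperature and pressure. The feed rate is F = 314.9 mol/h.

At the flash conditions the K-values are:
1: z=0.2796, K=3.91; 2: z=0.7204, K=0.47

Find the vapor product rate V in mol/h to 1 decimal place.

V = 88.2 mol/h

Rachford–Rice: g(ψ) = Σ zᵢ(Kᵢ−1)/(1+ψ(Kᵢ−1)) = 0.
Check two-phase: ΣzᵢKᵢ = 1.4318 > 1 and Σzᵢ/Kᵢ = 1.6043 > 1, so g(0) = 0.4318 > 0 and g(1) = -0.6043 < 0.
Newton–Raphson from ψ = 0.5:
  ψ = 0.5000: g = -0.18805, g' = -0.7674 → ψ = 0.2550
  ψ = 0.2550: g = 0.02562, g' = -1.0508 → ψ = 0.2793
  ψ = 0.2793: g = 0.00064, g' = -0.9992 → ψ = 0.2800
Converged at ψ = 0.2800.
Then V = ψ·F = 0.2800·314.9 = 88.2 mol/h and L = F − V = 226.7 mol/h.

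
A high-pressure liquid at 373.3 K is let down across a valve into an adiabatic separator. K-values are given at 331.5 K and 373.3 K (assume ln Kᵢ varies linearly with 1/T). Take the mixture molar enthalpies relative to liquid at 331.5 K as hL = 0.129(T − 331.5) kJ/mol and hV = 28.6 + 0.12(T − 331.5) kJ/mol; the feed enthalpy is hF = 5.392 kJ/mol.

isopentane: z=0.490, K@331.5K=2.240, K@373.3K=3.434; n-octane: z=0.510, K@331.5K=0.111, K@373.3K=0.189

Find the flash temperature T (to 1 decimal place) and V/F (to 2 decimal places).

Adiabatic flash: solve Rachford–Rice at each trial T, then check hF = ψ·hV(T) + (1−ψ)·hL(T).
  T = 331.5 K: K = (2.240, 0.111), RR gives ψ = 0.140, H_out = 4.001 kJ/mol
  T = 373.3 K: K = (3.434, 0.189), RR gives ψ = 0.395, H_out = 16.531 kJ/mol
  T = 352.4 K: K = (2.809, 0.147), RR gives ψ = 0.293, H_out = 11.009 kJ/mol
  T = 341.9 K: K = (2.516, 0.128), RR gives ψ = 0.226, H_out = 7.773 kJ/mol
  T = 336.7 K: K = (2.376, 0.119), RR gives ψ = 0.186, H_out = 5.977 kJ/mol
  T = 334.1 K: K = (2.308, 0.115), RR gives ψ = 0.164, H_out = 5.014 kJ/mol
  T = 335.4 K: K = (2.342, 0.117), RR gives ψ = 0.175, H_out = 5.501 kJ/mol
Linear interpolation between T = 334.1 (H_out = 5.014) and T = 335.4 (H_out = 5.501) on hF = 5.392 gives T ≈ 335.1 K, at which ψ = 0.17.

T = 335.1 K, V/F = 0.17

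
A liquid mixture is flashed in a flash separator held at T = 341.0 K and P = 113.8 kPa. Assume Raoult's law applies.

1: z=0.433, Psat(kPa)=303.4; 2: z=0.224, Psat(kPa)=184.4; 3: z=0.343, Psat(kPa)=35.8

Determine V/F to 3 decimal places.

Raoult's law: Kᵢ = Pᵢˢᵃᵗ/P = Pᵢˢᵃᵗ/113.8.
  K_1 = 303.4/113.8 = 2.66608, K_2 = 184.4/113.8 = 1.62039, K_3 = 35.8/113.8 = 0.31459
Iterate (Newton) starting at V/F = 0.5:
  V/F = 0.500: g = 0.1420, g' = -0.781 → V/F = 0.682
  V/F = 0.682: g = -0.0059, g' = -0.874 → V/F = 0.675
Converged at V/F = 0.675.

V/F = 0.675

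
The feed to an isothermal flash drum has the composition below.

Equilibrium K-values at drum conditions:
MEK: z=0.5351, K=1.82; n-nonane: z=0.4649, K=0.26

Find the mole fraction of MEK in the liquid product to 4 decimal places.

Newton–Raphson from V/F = 0.5:
  V/F = 0.5000: g = -0.23488, g' = -0.8224 → V/F = 0.2144
  V/F = 0.2144: g = -0.03572, g' = -0.6199 → V/F = 0.1568
  V/F = 0.1568: g = -0.00037, g' = -0.6083 → V/F = 0.1562
Converged at V/F = 0.1562.
Compositions from xᵢ = zᵢ/(1+V/F(Kᵢ−1)), yᵢ = Kᵢxᵢ:
  MEK: x = 0.4744, y = 0.8633
  n-nonane: x = 0.5256, y = 0.1367

x_MEK = 0.4744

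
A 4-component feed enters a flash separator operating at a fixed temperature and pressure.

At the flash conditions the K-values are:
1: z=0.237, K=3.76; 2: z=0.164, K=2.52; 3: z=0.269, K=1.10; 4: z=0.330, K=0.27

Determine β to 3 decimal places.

β = 0.571

Rachford–Rice: g(β) = Σ zᵢ(Kᵢ−1)/(1+β(Kᵢ−1)) = 0.
Check two-phase: ΣzᵢKᵢ = 1.689 > 1 and Σzᵢ/Kᵢ = 1.595 > 1, so g(0) = 0.689 > 0 and g(1) = -0.595 < 0.
Iterate (Newton) starting at β = 0.65:
  β = 0.650: g = -0.0737, g' = -0.966 → β = 0.574
  β = 0.574: g = -0.0028, g' = -0.902 → β = 0.571
Converged at β = 0.571.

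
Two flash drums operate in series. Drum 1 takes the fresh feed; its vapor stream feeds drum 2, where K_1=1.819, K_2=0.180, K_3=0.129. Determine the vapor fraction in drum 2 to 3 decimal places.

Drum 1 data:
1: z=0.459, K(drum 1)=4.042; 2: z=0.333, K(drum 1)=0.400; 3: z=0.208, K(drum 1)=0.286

V/F (drum 2) = 0.490

Drum 1:
Newton–Raphson from ψ₁ = 0.54:
  ψ₁ = 0.540: g = -0.0089, g' = -1.151 → ψ₁ = 0.532
Converged at ψ₁ = 0.532.
Drum-1 compositions:
  1: x = 0.175, y = 0.708
  2: x = 0.489, y = 0.196
  3: x = 0.336, y = 0.096
Drum-2 feed = drum-1 vapor: z₂ = (0.7083, 0.1957, 0.0960).
Drum 2:
Material balance + equilibrium reduce to Σ zᵢ(Kᵢ−1)/(1+ψ₂(Kᵢ−1)) = 0.
g(0) = ΣzᵢKᵢ − 1 = 0.336 and g(1) = 1 − Σzᵢ/Kᵢ = -1.220, so a root lies in (0, 1).
Newton iteration, ψ₂⁰ = 0.5:
  ψ₂ = 0.500: g = -0.0085, g' = -0.846 → ψ₂ = 0.490
Converged at ψ₂ = 0.490.
  1: x = 0.506, y = 0.920
  2: x = 0.327, y = 0.059
  3: x = 0.167, y = 0.022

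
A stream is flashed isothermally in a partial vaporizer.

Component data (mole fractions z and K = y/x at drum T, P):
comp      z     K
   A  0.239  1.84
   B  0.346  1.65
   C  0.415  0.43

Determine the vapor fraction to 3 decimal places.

ψ = 0.454

Rachford–Rice: g(ψ) = Σ zᵢ(Kᵢ−1)/(1+ψ(Kᵢ−1)) = 0.
Check two-phase: ΣzᵢKᵢ = 1.189 > 1 and Σzᵢ/Kᵢ = 1.305 > 1, so g(0) = 0.189 > 0 and g(1) = -0.305 < 0.
Iterate (Newton) starting at ψ = 0.5:
  ψ = 0.500: g = -0.0197, g' = -0.431 → ψ = 0.454
Converged at ψ = 0.454.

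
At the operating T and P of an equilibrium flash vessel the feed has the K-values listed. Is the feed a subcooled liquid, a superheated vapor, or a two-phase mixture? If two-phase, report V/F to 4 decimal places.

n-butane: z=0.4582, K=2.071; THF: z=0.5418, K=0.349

ΣzᵢKᵢ = 1.1380; Σzᵢ/Kᵢ = 1.7737.
Both exceed 1, so a two-phase solution exists.
Binary case is linear: z₁(K₁−1)(1+ψ(K₂−1)) + z₂(K₂−1)(1+ψ(K₁−1)) = 0
⇒ ψ = [z₁(K₁−1)+z₂(K₂−1)] / [−(K₁−1)(K₂−1)] = 0.13802/0.69722 = 0.1980

two-phase, V/F = 0.1980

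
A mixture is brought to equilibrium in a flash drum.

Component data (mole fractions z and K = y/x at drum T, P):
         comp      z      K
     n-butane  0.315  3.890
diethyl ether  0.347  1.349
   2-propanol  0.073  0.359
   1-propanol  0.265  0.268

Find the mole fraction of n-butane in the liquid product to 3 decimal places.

Let ψ = V/F and solve Σ zᵢ(Kᵢ−1)/(1+ψ(Kᵢ−1)) = 0.
g(0) = ΣzᵢKᵢ − 1 = 0.791 and g(1) = 1 − Σzᵢ/Kᵢ = -0.530, so a root lies in (0, 1).
Newton iteration, ψ⁰ = 0.5:
  ψ = 0.500: g = 0.1006, g' = -0.889 → ψ = 0.613
  ψ = 0.613: g = -0.0009, g' = -0.920 → ψ = 0.612
Converged at ψ = 0.612.
Compositions from xᵢ = zᵢ/(1+ψ(Kᵢ−1)), yᵢ = Kᵢxᵢ:
  n-butane: x = 0.114, y = 0.442
  diethyl ether: x = 0.286, y = 0.386
  2-propanol: x = 0.120, y = 0.043
  1-propanol: x = 0.480, y = 0.129

x_n-butane = 0.114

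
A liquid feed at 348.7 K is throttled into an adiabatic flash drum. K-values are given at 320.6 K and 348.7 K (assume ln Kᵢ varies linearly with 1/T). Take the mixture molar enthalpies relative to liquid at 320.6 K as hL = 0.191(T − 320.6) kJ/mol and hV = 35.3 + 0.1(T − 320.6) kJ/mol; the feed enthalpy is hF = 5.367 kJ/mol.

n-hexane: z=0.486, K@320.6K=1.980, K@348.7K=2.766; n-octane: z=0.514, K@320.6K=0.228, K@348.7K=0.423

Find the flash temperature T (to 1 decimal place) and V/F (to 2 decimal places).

Adiabatic flash: solve Rachford–Rice at each trial T, then check hF = ψ·hV(T) + (1−ψ)·hL(T).
  T = 320.6 K: K = (1.980, 0.228), RR gives ψ = 0.105, H_out = 3.708 kJ/mol
  T = 348.7 K: K = (2.766, 0.423), RR gives ψ = 0.551, H_out = 23.416 kJ/mol
  T = 334.6 K: K = (2.355, 0.314), RR gives ψ = 0.329, H_out = 13.885 kJ/mol
  T = 327.6 K: K = (2.164, 0.269), RR gives ψ = 0.223, H_out = 9.057 kJ/mol
  T = 324.1 K: K = (2.071, 0.248), RR gives ψ = 0.166, H_out = 6.474 kJ/mol
  T = 322.4 K: K = (2.026, 0.238), RR gives ψ = 0.137, H_out = 5.157 kJ/mol
Linear interpolation between T = 322.4 (H_out = 5.157) and T = 324.1 (H_out = 6.474) on hF = 5.367 gives T ≈ 322.7 K, at which ψ = 0.14.

T = 322.7 K, V/F = 0.14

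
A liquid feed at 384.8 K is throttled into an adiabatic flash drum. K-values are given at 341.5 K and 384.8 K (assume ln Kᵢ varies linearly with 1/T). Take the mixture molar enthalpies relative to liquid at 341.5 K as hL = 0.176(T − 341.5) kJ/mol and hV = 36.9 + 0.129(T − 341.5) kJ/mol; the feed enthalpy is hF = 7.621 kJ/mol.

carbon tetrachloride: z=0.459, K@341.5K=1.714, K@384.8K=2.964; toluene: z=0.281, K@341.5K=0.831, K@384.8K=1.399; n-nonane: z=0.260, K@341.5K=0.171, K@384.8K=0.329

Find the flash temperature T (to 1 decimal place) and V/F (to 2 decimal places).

T = 343.1 K, V/F = 0.20

Adiabatic flash: solve Rachford–Rice at each trial T, then check hF = ψ·hV(T) + (1−ψ)·hL(T).
  T = 341.5 K: K = (1.714, 0.831, 0.171), RR gives ψ = 0.153, H_out = 5.633 kJ/mol
  T = 384.8 K: K = (2.964, 1.399, 0.329), RR gives ψ = 0.867, H_out = 37.838 kJ/mol
  T = 363.1 K: K = (2.290, 1.094, 0.242), RR gives ψ = 0.596, H_out = 25.191 kJ/mol
  T = 352.3 K: K = (1.990, 0.958, 0.204), RR gives ψ = 0.417, H_out = 17.071 kJ/mol
  T = 346.9 K: K = (1.849, 0.893, 0.187), RR gives ψ = 0.300, H_out = 11.948 kJ/mol
  T = 344.2 K: K = (1.781, 0.862, 0.179), RR gives ψ = 0.231, H_out = 8.972 kJ/mol
  T = 342.9 K: K = (1.748, 0.847, 0.175), RR gives ψ = 0.195, H_out = 7.415 kJ/mol
Linear interpolation between T = 342.9 (H_out = 7.415) and T = 344.2 (H_out = 8.972) on hF = 7.621 gives T ≈ 343.1 K, at which ψ = 0.20.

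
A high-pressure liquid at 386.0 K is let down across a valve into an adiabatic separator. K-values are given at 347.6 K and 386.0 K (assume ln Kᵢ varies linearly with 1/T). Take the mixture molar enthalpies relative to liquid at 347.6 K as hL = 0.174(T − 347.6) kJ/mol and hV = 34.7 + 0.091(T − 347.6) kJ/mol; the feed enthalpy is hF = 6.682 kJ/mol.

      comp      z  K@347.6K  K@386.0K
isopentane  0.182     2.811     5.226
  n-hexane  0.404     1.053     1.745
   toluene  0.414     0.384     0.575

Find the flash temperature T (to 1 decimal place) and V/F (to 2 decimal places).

T = 349.1 K, V/F = 0.19

Adiabatic flash: solve Rachford–Rice at each trial T, then check hF = ψ·hV(T) + (1−ψ)·hL(T).
  T = 347.6 K: K = (2.811, 1.053, 0.384), RR gives ψ = 0.149, H_out = 5.171 kJ/mol
  T = 386.0 K: K = (5.226, 1.745, 0.575), RR gives ψ = 1.000, H_out = 38.194 kJ/mol
  T = 366.8 K: K = (3.896, 1.374, 0.475), RR gives ψ = 0.597, H_out = 23.096 kJ/mol
  T = 357.2 K: K = (3.324, 1.207, 0.428), RR gives ψ = 0.379, H_out = 14.534 kJ/mol
  T = 352.4 K: K = (3.060, 1.128, 0.406), RR gives ψ = 0.266, H_out = 9.973 kJ/mol
  T = 350.0 K: K = (2.934, 1.090, 0.395), RR gives ψ = 0.208, H_out = 7.606 kJ/mol
Linear interpolation between T = 347.6 (H_out = 5.171) and T = 350.0 (H_out = 7.606) on hF = 6.682 gives T ≈ 349.1 K, at which ψ = 0.19.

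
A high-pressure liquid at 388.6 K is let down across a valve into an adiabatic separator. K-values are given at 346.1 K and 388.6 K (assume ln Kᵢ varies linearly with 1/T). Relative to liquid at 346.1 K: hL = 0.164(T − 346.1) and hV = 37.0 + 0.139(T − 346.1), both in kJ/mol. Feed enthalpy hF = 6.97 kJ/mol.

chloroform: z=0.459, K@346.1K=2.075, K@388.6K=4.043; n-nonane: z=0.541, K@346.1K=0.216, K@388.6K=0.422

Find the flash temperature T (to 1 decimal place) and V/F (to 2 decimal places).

T = 350.8 K, V/F = 0.17

Adiabatic flash: solve Rachford–Rice at each trial T, then check hF = ψ·hV(T) + (1−ψ)·hL(T).
  T = 346.1 K: K = (2.075, 0.216), RR gives ψ = 0.082, H_out = 3.042 kJ/mol
  T = 388.6 K: K = (4.043, 0.422), RR gives ψ = 0.616, H_out = 29.119 kJ/mol
  T = 367.4 K: K = (2.955, 0.308), RR gives ψ = 0.387, H_out = 17.593 kJ/mol
  T = 356.8 K: K = (2.491, 0.260), RR gives ψ = 0.257, H_out = 11.201 kJ/mol
  T = 351.5 K: K = (2.279, 0.237), RR gives ψ = 0.179, H_out = 7.476 kJ/mol
  T = 348.8 K: K = (2.175, 0.226), RR gives ψ = 0.133, H_out = 5.358 kJ/mol
  T = 350.1 K: K = (2.225, 0.232), RR gives ψ = 0.156, H_out = 6.400 kJ/mol
Linear interpolation between T = 350.1 (H_out = 6.400) and T = 351.5 (H_out = 7.476) on hF = 6.97 gives T ≈ 350.8 K, at which ψ = 0.17.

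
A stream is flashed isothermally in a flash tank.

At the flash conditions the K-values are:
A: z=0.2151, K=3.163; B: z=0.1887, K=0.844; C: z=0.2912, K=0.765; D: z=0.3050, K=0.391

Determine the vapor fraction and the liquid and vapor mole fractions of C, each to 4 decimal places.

Rachford–Rice: g(ψ) = Σ zᵢ(Kᵢ−1)/(1+ψ(Kᵢ−1)) = 0.
g(0) = ΣzᵢKᵢ − 1 = 0.1816 and g(1) = 1 − Σzᵢ/Kᵢ = -0.4523, so a root lies in (0, 1).
Newton iteration, ψ⁰ = 0.5:
  ψ = 0.5000: g = -0.15302, g' = -0.4922 → ψ = 0.1891
  ψ = 0.1891: g = 0.01833, g' = -0.6739 → ψ = 0.2163
  ψ = 0.2163: g = 0.00047, g' = -0.6399 → ψ = 0.2171
Converged at ψ = 0.2171.
Compositions from xᵢ = zᵢ/(1+ψ(Kᵢ−1)), yᵢ = Kᵢxᵢ:
  A: x = 0.1464, y = 0.4630
  B: x = 0.1953, y = 0.1648
  C: x = 0.3069, y = 0.2347
  D: x = 0.3515, y = 0.1374

ψ = 0.2171, x_C = 0.3069, y_C = 0.2347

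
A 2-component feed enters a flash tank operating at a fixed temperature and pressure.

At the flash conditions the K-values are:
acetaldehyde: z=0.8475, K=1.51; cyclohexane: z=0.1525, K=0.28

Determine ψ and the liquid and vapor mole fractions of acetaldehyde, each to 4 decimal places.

ψ = 0.8781, x_acetaldehyde = 0.5854, y_acetaldehyde = 0.8839

Binary case is linear: z₁(K₁−1)(1+ψ(K₂−1)) + z₂(K₂−1)(1+ψ(K₁−1)) = 0
⇒ ψ = [z₁(K₁−1)+z₂(K₂−1)] / [−(K₁−1)(K₂−1)] = 0.32243/0.36720 = 0.8781
Compositions from xᵢ = zᵢ/(1+ψ(Kᵢ−1)), yᵢ = Kᵢxᵢ:
  acetaldehyde: x = 0.5854, y = 0.8839
  cyclohexane: x = 0.4146, y = 0.1161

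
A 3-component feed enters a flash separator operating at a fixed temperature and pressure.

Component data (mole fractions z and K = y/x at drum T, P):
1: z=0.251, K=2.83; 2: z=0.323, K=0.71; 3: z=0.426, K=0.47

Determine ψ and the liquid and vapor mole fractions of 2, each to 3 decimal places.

ψ = 0.176, x_2 = 0.340, y_2 = 0.242

Let ψ = V/F and solve Σ zᵢ(Kᵢ−1)/(1+ψ(Kᵢ−1)) = 0.
Feasibility: ΣzᵢKᵢ = 1.140, Σzᵢ/Kᵢ = 1.450 — both > 1, two phases present.
Iterate (Newton) starting at ψ = 0.5:
  ψ = 0.500: g = -0.1769, g' = -0.488 → ψ = 0.137
  ψ = 0.137: g = 0.0259, g' = -0.705 → ψ = 0.174
  ψ = 0.174: g = 0.0009, g' = -0.659 → ψ = 0.176
Converged at ψ = 0.176.
Compositions from xᵢ = zᵢ/(1+ψ(Kᵢ−1)), yᵢ = Kᵢxᵢ:
  1: x = 0.190, y = 0.538
  2: x = 0.340, y = 0.242
  3: x = 0.470, y = 0.221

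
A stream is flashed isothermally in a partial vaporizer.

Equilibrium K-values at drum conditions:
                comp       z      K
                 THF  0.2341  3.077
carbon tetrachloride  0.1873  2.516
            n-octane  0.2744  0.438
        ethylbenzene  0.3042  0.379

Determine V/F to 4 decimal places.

Material balance + equilibrium reduce to Σ zᵢ(Kᵢ−1)/(1+V/F(Kᵢ−1)) = 0.
Check two-phase: ΣzᵢKᵢ = 1.4271 > 1 and Σzᵢ/Kᵢ = 1.5796 > 1, so g(0) = 0.4271 > 0 and g(1) = -0.5796 < 0.
Newton–Raphson from V/F = 0.5:
  V/F = 0.5000: g = -0.08842, g' = -0.7967 → V/F = 0.3890
  V/F = 0.3890: g = 0.00110, g' = -0.8252 → V/F = 0.3904
Converged at V/F = 0.3904.

V/F = 0.3904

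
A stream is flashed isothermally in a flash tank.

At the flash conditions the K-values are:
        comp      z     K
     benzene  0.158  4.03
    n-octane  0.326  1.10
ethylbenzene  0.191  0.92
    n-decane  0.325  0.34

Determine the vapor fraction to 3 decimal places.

Rachford–Rice: g(ψ) = Σ zᵢ(Kᵢ−1)/(1+ψ(Kᵢ−1)) = 0.
Check two-phase: ΣzᵢKᵢ = 1.282 > 1 and Σzᵢ/Kᵢ = 1.499 > 1, so g(0) = 0.282 > 0 and g(1) = -0.499 < 0.
Newton iteration, ψ⁰ = 0.5:
  ψ = 0.500: g = -0.1147, g' = -0.549 → ψ = 0.291
  ψ = 0.291: g = 0.0049, g' = -0.631 → ψ = 0.299
Converged at ψ = 0.299.

ψ = 0.299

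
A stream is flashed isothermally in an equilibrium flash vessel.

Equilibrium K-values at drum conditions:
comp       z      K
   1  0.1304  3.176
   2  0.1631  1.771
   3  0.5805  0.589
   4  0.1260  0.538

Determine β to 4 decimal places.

β = 0.1675

Newton iteration, β⁰ = 0.5:
  β = 0.5000: g = -0.14934, g' = -0.3930 → β = 0.1200
  β = 0.1200: g = 0.02753, g' = -0.6081 → β = 0.1652
  β = 0.1652: g = 0.00126, g' = -0.5547 → β = 0.1675
Converged at β = 0.1675.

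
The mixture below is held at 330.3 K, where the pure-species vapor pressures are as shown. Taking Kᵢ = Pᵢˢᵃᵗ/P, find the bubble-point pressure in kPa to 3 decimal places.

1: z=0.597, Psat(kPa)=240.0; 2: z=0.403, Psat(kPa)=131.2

At the bubble point ψ → 0, so ΣzᵢKᵢ = 1 with Kᵢ = Pᵢˢᵃᵗ/P ⇒ P = ΣzᵢPᵢˢᵃᵗ.
P = 0.597·240.0 + 0.403·131.2 = 196.154 kPa

Pbub = 196.154 kPa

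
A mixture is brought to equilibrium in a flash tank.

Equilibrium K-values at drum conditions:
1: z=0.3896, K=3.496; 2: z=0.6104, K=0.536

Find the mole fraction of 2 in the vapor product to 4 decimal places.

y_2 = 0.4520

Let β = V/F and solve Σ zᵢ(Kᵢ−1)/(1+β(Kᵢ−1)) = 0.
Feasibility: ΣzᵢKᵢ = 1.6892, Σzᵢ/Kᵢ = 1.2502 — both > 1, two phases present.
Newton–Raphson from β = 0.5:
  β = 0.5000: g = 0.06380, g' = -0.7031 → β = 0.5907
  β = 0.5907: g = 0.00282, g' = -0.6458 → β = 0.5951
Converged at β = 0.5951.
Compositions from xᵢ = zᵢ/(1+β(Kᵢ−1)), yᵢ = Kᵢxᵢ:
  1: x = 0.1568, y = 0.5480
  2: x = 0.8432, y = 0.4520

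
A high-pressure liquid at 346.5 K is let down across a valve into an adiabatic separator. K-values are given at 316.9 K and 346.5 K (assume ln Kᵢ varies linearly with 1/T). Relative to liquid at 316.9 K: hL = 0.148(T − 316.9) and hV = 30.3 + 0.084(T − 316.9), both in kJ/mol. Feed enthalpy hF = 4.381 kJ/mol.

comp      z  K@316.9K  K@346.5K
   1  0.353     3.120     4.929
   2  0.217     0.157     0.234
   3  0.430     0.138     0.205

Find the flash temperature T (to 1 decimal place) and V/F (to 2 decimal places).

Adiabatic flash: solve Rachford–Rice at each trial T, then check hF = ψ·hV(T) + (1−ψ)·hL(T).
  T = 316.9 K: K = (3.120, 0.157, 0.138), RR gives ψ = 0.107, H_out = 3.253 kJ/mol
  T = 346.5 K: K = (4.929, 0.234, 0.205), RR gives ψ = 0.285, H_out = 12.471 kJ/mol
  T = 331.7 K: K = (3.962, 0.193, 0.170), RR gives ψ = 0.211, H_out = 8.377 kJ/mol
  T = 324.3 K: K = (3.525, 0.175, 0.153), RR gives ψ = 0.164, H_out = 5.995 kJ/mol
  T = 320.6 K: K = (3.319, 0.166, 0.146), RR gives ψ = 0.137, H_out = 4.679 kJ/mol
  T = 318.8 K: K = (3.221, 0.161, 0.142), RR gives ψ = 0.123, H_out = 4.000 kJ/mol
Linear interpolation between T = 318.8 (H_out = 4.000) and T = 320.6 (H_out = 4.679) on hF = 4.381 gives T ≈ 319.8 K, at which ψ = 0.13.

T = 319.8 K, V/F = 0.13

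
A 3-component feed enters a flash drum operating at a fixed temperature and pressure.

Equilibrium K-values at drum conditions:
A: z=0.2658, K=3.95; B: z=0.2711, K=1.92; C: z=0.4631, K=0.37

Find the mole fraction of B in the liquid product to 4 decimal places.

Material balance + equilibrium reduce to Σ zᵢ(Kᵢ−1)/(1+V/F(Kᵢ−1)) = 0.
Feasibility: ΣzᵢKᵢ = 1.7418, Σzᵢ/Kᵢ = 1.4601 — both > 1, two phases present.
Newton–Raphson from V/F = 0.37:
  V/F = 0.3700: g = 0.18054, g' = -0.9690 → V/F = 0.5563
  V/F = 0.5563: g = 0.01268, g' = -0.8677 → V/F = 0.5709
Converged at V/F = 0.5709.
Compositions from xᵢ = zᵢ/(1+V/F(Kᵢ−1)), yᵢ = Kᵢxᵢ:
  A: x = 0.0990, y = 0.3911
  B: x = 0.1777, y = 0.3413
  C: x = 0.7232, y = 0.2676

x_B = 0.1777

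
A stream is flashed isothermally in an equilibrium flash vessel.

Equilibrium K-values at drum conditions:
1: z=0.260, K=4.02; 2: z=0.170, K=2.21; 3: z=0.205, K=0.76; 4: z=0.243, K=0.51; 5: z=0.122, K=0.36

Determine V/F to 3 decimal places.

Material balance + equilibrium reduce to Σ zᵢ(Kᵢ−1)/(1+V/F(Kᵢ−1)) = 0.
g(0) = ΣzᵢKᵢ − 1 = 0.745 and g(1) = 1 − Σzᵢ/Kᵢ = -0.227, so a root lies in (0, 1).
Newton–Raphson from V/F = 0.5:
  V/F = 0.500: g = 0.1125, g' = -0.699 → V/F = 0.661
  V/F = 0.661: g = 0.0064, g' = -0.635 → V/F = 0.671
Converged at V/F = 0.671.

V/F = 0.671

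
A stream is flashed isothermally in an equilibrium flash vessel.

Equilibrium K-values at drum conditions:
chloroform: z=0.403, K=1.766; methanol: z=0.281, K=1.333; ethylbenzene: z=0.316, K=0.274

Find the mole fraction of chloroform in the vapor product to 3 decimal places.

y_chloroform = 0.548

Material balance + equilibrium reduce to Σ zᵢ(Kᵢ−1)/(1+β(Kᵢ−1)) = 0.
g(0) = ΣzᵢKᵢ − 1 = 0.173 and g(1) = 1 − Σzᵢ/Kᵢ = -0.592, so a root lies in (0, 1).
Iterate (Newton) starting at β = 0.5:
  β = 0.500: g = -0.0567, g' = -0.557 → β = 0.398
  β = 0.398: g = -0.0035, g' = -0.493 → β = 0.391
Converged at β = 0.391.
Compositions from xᵢ = zᵢ/(1+β(Kᵢ−1)), yᵢ = Kᵢxᵢ:
  chloroform: x = 0.310, y = 0.548
  methanol: x = 0.249, y = 0.331
  ethylbenzene: x = 0.441, y = 0.121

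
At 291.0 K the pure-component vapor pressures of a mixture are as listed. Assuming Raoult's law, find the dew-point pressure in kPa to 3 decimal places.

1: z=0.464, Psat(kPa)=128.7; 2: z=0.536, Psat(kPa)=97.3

Pdew = 109.721 kPa

At the dew point ψ → 1, so Σzᵢ/Kᵢ = 1 with Kᵢ = Pᵢˢᵃᵗ/P ⇒ 1/P = Σzᵢ/Pᵢˢᵃᵗ.
1/P = 0.464/128.7 + 0.536/97.3 = 0.009114 ⇒ P = 109.721 kPa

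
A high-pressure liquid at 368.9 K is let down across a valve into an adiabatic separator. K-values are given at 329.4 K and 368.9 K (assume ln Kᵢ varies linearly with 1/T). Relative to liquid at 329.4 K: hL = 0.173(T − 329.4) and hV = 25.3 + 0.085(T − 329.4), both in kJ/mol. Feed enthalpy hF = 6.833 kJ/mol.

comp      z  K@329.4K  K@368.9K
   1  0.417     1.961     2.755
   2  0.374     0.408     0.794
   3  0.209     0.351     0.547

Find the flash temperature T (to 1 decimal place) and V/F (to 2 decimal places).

T = 337.3 K, V/F = 0.22

Adiabatic flash: solve Rachford–Rice at each trial T, then check hF = ψ·hV(T) + (1−ψ)·hL(T).
  T = 329.4 K: K = (1.961, 0.408, 0.351), RR gives ψ = 0.074, H_out = 1.876 kJ/mol
  T = 368.9 K: K = (2.755, 0.794, 0.547), RR gives ψ = 0.987, H_out = 28.368 kJ/mol
  T = 349.1 K: K = (2.346, 0.580, 0.443), RR gives ψ = 0.451, H_out = 14.030 kJ/mol
  T = 339.2 K: K = (2.149, 0.488, 0.396), RR gives ψ = 0.257, H_out = 7.980 kJ/mol
  T = 334.3 K: K = (2.054, 0.447, 0.373), RR gives ψ = 0.166, H_out = 4.983 kJ/mol
  T = 336.8 K: K = (2.103, 0.468, 0.384), RR gives ψ = 0.213, H_out = 6.521 kJ/mol
Linear interpolation between T = 336.8 (H_out = 6.521) and T = 339.2 (H_out = 7.980) on hF = 6.833 gives T ≈ 337.3 K, at which ψ = 0.22.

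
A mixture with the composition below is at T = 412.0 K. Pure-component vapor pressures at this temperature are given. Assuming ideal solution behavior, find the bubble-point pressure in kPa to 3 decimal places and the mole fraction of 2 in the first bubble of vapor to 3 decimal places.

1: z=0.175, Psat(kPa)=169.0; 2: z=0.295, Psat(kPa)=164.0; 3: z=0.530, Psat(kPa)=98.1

At the bubble point ψ → 0, so ΣzᵢKᵢ = 1 with Kᵢ = Pᵢˢᵃᵗ/P ⇒ P = ΣzᵢPᵢˢᵃᵗ.
P = 0.175·169.0 + 0.295·164.0 + 0.530·98.1 = 129.948 kPa
yᵢ = zᵢPᵢˢᵃᵗ/P ⇒ y_2 = 0.295·164.0/129.948 = 0.372

Pbub = 129.948 kPa, y_2 = 0.372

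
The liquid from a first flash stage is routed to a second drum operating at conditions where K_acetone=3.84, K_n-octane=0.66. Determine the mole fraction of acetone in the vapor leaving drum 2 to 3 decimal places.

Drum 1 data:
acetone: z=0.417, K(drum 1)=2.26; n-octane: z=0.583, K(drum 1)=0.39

Drum 1:
Rachford–Rice: g(ψ₁) = Σ zᵢ(Kᵢ−1)/(1+ψ₁(Kᵢ−1)) = 0.
Check two-phase: ΣzᵢKᵢ = 1.170 > 1 and Σzᵢ/Kᵢ = 1.679 > 1, so g(0) = 0.170 > 0 and g(1) = -0.679 < 0.
Binary case is linear: z₁(K₁−1)(1+ψ₁(K₂−1)) + z₂(K₂−1)(1+ψ₁(K₁−1)) = 0
⇒ ψ₁ = [z₁(K₁−1)+z₂(K₂−1)] / [−(K₁−1)(K₂−1)] = 0.1698/0.7686 = 0.221
Drum-1 compositions:
  acetone: x = 0.326, y = 0.737
  n-octane: x = 0.674, y = 0.263
Drum-2 feed = drum-1 liquid: z₂ = (0.3262, 0.6738).
Drum 2:
Let ψ₂ = V/F and solve Σ zᵢ(Kᵢ−1)/(1+ψ₂(Kᵢ−1)) = 0.
Check two-phase: ΣzᵢKᵢ = 1.697 > 1 and Σzᵢ/Kᵢ = 1.106 > 1, so g(0) = 0.697 > 0 and g(1) = -0.106 < 0.
Newton iteration, ψ₂⁰ = 0.62:
  ψ₂ = 0.620: g = 0.0453, g' = -0.470 → ψ₂ = 0.716
  ψ₂ = 0.716: g = 0.0025, g' = -0.422 → ψ₂ = 0.722
Converged at ψ₂ = 0.722.
  acetone: x = 0.107, y = 0.411
  n-octane: x = 0.893, y = 0.589

y_acetone (drum 2) = 0.411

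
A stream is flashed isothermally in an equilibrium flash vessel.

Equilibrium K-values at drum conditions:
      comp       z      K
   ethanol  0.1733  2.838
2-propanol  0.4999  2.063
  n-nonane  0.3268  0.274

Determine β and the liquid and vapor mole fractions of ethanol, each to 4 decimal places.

β = 0.6607, x_ethanol = 0.0783, y_ethanol = 0.2221

Let β = V/F and solve Σ zᵢ(Kᵢ−1)/(1+β(Kᵢ−1)) = 0.
Feasibility: ΣzᵢKᵢ = 1.6127, Σzᵢ/Kᵢ = 1.4961 — both > 1, two phases present.
Newton iteration, β⁰ = 0.44:
  β = 0.4400: g = 0.18954, g' = -0.8131 → β = 0.6731
  β = 0.6731: g = -0.01188, g' = -0.9677 → β = 0.6608
  β = 0.6608: g = -0.00011, g' = -0.9507 → β = 0.6607
Converged at β = 0.6607.
Compositions from xᵢ = zᵢ/(1+β(Kᵢ−1)), yᵢ = Kᵢxᵢ:
  ethanol: x = 0.0783, y = 0.2221
  2-propanol: x = 0.2937, y = 0.6058
  n-nonane: x = 0.6281, y = 0.1721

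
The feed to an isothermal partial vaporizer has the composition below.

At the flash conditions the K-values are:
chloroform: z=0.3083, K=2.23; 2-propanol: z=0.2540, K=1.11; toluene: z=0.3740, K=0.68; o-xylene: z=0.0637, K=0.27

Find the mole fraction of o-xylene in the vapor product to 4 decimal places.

y_o-xylene = 0.0323

Rachford–Rice: g(V/F) = Σ zᵢ(Kᵢ−1)/(1+V/F(Kᵢ−1)) = 0.
Check two-phase: ΣzᵢKᵢ = 1.2410 > 1 and Σzᵢ/Kᵢ = 1.1530 > 1, so g(0) = 0.2410 > 0 and g(1) = -0.1530 < 0.
Newton iteration, V/F⁰ = 0.5:
  V/F = 0.5000: g = 0.04558, g' = -0.3201 → V/F = 0.6424
  V/F = 0.6424: g = -0.00029, g' = -0.3293 → V/F = 0.6415
Converged at V/F = 0.6415.
Compositions from xᵢ = zᵢ/(1+V/F(Kᵢ−1)), yᵢ = Kᵢxᵢ:
  chloroform: x = 0.1723, y = 0.3843
  2-propanol: x = 0.2373, y = 0.2634
  toluene: x = 0.4706, y = 0.3200
  o-xylene: x = 0.1198, y = 0.0323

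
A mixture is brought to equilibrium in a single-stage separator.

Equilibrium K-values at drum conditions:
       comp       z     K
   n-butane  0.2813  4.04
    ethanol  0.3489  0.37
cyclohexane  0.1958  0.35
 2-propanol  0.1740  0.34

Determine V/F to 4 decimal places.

Newton–Raphson from V/F = 0.5:
  V/F = 0.5000: g = -0.34149, g' = -1.0549 → V/F = 0.1763
  V/F = 0.1763: g = 0.03581, g' = -1.4799 → V/F = 0.2005
  V/F = 0.2005: g = 0.00106, g' = -1.3951 → V/F = 0.2012
Converged at V/F = 0.2012.

V/F = 0.2012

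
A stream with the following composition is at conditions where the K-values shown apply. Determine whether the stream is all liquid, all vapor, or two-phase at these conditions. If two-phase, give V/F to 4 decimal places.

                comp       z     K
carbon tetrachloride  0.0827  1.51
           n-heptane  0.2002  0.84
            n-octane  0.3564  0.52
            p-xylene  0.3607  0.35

ΣzᵢKᵢ = 0.6046; Σzᵢ/Kᵢ = 2.0091.
Since ΣzᵢKᵢ < 1 the mixture is below its bubble point — single liquid phase.

all liquid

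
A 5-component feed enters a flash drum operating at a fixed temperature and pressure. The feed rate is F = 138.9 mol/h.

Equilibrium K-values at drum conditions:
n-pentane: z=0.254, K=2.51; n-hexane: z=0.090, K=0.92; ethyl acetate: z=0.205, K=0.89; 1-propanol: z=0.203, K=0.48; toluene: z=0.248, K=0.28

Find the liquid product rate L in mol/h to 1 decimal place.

Rachford–Rice: g(ψ) = Σ zᵢ(Kᵢ−1)/(1+ψ(Kᵢ−1)) = 0.
g(0) = ΣzᵢKᵢ − 1 = 0.070 and g(1) = 1 − Σzᵢ/Kᵢ = -0.738, so a root lies in (0, 1).
Newton iteration, ψ⁰ = 0.58:
  ψ = 0.580: g = -0.2849, g' = -0.660 → ψ = 0.148
  ψ = 0.148: g = -0.0310, g' = -0.615 → ψ = 0.098
  ψ = 0.098: g = 0.0009, g' = -0.653 → ψ = 0.099
Converged at ψ = 0.099.
Then V = ψ·F = 0.0991·138.9 = 13.8 mol/h and L = F − V = 125.1 mol/h.

L = 125.1 mol/h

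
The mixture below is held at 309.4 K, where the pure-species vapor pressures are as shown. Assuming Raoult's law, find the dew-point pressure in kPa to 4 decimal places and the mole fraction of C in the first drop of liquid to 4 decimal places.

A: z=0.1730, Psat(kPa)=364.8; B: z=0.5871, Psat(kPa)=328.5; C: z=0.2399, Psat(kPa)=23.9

Pdew = 81.3067 kPa, x_C = 0.8161

At the dew point ψ → 1, so Σzᵢ/Kᵢ = 1 with Kᵢ = Pᵢˢᵃᵗ/P ⇒ 1/P = Σzᵢ/Pᵢˢᵃᵗ.
1/P = 0.1730/364.8 + 0.5871/328.5 + 0.2399/23.9 = 0.0122991 ⇒ P = 81.3067 kPa
xᵢ = zᵢP/Pᵢˢᵃᵗ ⇒ x_C = 0.2399·81.3067/23.9 = 0.8161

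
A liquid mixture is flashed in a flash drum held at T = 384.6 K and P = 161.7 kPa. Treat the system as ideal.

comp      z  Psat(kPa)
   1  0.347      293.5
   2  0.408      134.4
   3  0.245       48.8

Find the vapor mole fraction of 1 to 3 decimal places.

Raoult's law: Kᵢ = Pᵢˢᵃᵗ/P = Pᵢˢᵃᵗ/161.7.
  K_1 = 293.5/161.7 = 1.81509, K_2 = 134.4/161.7 = 0.83117, K_3 = 48.8/161.7 = 0.30179
Newton–Raphson from ψ = 0.5:
  ψ = 0.500: g = -0.1371, g' = -0.412 → ψ = 0.167
  ψ = 0.167: g = -0.0157, g' = -0.344 → ψ = 0.122
Converged at ψ = 0.122.
Compositions from xᵢ = zᵢ/(1+ψ(Kᵢ−1)), yᵢ = Kᵢxᵢ:
  1: x = 0.316, y = 0.573
  2: x = 0.417, y = 0.346
  3: x = 0.268, y = 0.081

y_1 = 0.573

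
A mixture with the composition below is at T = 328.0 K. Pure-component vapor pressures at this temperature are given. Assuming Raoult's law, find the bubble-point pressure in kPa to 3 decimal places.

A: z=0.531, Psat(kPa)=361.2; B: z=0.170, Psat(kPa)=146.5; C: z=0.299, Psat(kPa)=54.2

Pbub = 232.908 kPa

At the bubble point ψ → 0, so ΣzᵢKᵢ = 1 with Kᵢ = Pᵢˢᵃᵗ/P ⇒ P = ΣzᵢPᵢˢᵃᵗ.
P = 0.531·361.2 + 0.170·146.5 + 0.299·54.2 = 232.908 kPa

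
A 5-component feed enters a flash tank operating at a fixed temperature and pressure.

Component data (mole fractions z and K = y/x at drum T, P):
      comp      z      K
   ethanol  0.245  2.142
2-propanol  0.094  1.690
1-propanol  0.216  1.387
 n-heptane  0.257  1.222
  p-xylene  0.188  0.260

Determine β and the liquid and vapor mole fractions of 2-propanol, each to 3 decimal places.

β = 0.742, x_2-propanol = 0.062, y_2-propanol = 0.105

Newton–Raphson from β = 0.64:
  β = 0.640: g = 0.0593, g' = -0.530 → β = 0.752
  β = 0.752: g = -0.0067, g' = -0.664 → β = 0.742
Converged at β = 0.742.
Compositions from xᵢ = zᵢ/(1+β(Kᵢ−1)), yᵢ = Kᵢxᵢ:
  ethanol: x = 0.133, y = 0.284
  2-propanol: x = 0.062, y = 0.105
  1-propanol: x = 0.168, y = 0.233
  n-heptane: x = 0.221, y = 0.270
  p-xylene: x = 0.417, y = 0.108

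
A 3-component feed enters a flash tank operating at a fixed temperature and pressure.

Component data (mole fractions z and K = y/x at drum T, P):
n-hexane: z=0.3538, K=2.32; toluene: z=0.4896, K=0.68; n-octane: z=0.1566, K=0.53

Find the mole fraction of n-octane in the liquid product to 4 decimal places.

Material balance + equilibrium reduce to Σ zᵢ(Kᵢ−1)/(1+ψ(Kᵢ−1)) = 0.
g(0) = ΣzᵢKᵢ − 1 = 0.2367 and g(1) = 1 − Σzᵢ/Kᵢ = -0.1680, so a root lies in (0, 1).
Iterate (Newton) starting at ψ = 0.5:
  ψ = 0.5000: g = -0.00139, g' = -0.3539 → ψ = 0.4961
Converged at ψ = 0.4961.
Compositions from xᵢ = zᵢ/(1+ψ(Kᵢ−1)), yᵢ = Kᵢxᵢ:
  n-hexane: x = 0.2138, y = 0.4960
  toluene: x = 0.5820, y = 0.3958
  n-octane: x = 0.2042, y = 0.1082

x_n-octane = 0.2042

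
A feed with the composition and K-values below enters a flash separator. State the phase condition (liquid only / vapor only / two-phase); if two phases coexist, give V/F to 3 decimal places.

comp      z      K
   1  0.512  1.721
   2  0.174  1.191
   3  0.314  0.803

vapor only

ΣzᵢKᵢ = 1.341; Σzᵢ/Kᵢ = 0.835.
Since Σzᵢ/Kᵢ < 1 the mixture is above its dew point — single vapor phase.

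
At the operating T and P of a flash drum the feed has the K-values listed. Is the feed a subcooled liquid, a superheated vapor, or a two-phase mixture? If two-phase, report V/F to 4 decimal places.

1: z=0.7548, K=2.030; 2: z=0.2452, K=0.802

ΣzᵢKᵢ = 1.7289; Σzᵢ/Kᵢ = 0.6776.
Since Σzᵢ/Kᵢ < 1 the mixture is above its dew point — single vapor phase.

superheated vapor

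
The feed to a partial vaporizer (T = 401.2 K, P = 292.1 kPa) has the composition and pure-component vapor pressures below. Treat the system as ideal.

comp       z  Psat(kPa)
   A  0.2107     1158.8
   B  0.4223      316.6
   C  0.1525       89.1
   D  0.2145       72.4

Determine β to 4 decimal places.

β = 0.3278

Raoult's law: Kᵢ = Pᵢˢᵃᵗ/P = Pᵢˢᵃᵗ/292.1.
  K_A = 1158.8/292.1 = 3.967135, K_B = 316.6/292.1 = 1.083875, K_C = 89.1/292.1 = 0.305033, K_D = 72.4/292.1 = 0.247860
Let β = V/F and solve Σ zᵢ(Kᵢ−1)/(1+β(Kᵢ−1)) = 0.
Feasibility: ΣzᵢKᵢ = 1.3933, Σzᵢ/Kᵢ = 1.8081 — both > 1, two phases present.
Newton iteration, β⁰ = 0.5:
  β = 0.5000: g = -0.13528, g' = -0.7882 → β = 0.3284
  β = 0.3284: g = -0.00044, g' = -0.8164 → β = 0.3278
Converged at β = 0.3278.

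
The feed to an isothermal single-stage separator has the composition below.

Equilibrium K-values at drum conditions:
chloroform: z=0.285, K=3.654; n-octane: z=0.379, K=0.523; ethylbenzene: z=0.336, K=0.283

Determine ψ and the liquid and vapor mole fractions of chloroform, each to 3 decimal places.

Material balance + equilibrium reduce to Σ zᵢ(Kᵢ−1)/(1+ψ(Kᵢ−1)) = 0.
g(0) = ΣzᵢKᵢ − 1 = 0.335 and g(1) = 1 − Σzᵢ/Kᵢ = -0.990, so a root lies in (0, 1).
Newton–Raphson from ψ = 0.61:
  ψ = 0.610: g = -0.3943, g' = -1.010 → ψ = 0.220
  ψ = 0.220: g = -0.0099, g' = -1.152 → ψ = 0.211
Converged at ψ = 0.211.
Compositions from xᵢ = zᵢ/(1+ψ(Kᵢ−1)), yᵢ = Kᵢxᵢ:
  chloroform: x = 0.183, y = 0.668
  n-octane: x = 0.421, y = 0.220
  ethylbenzene: x = 0.396, y = 0.112

ψ = 0.211, x_chloroform = 0.183, y_chloroform = 0.668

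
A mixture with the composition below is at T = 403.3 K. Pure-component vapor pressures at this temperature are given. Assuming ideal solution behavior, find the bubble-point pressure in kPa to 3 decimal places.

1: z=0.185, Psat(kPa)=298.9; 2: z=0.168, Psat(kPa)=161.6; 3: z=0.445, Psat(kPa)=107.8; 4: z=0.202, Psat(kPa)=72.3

Pbub = 145.021 kPa

At the bubble point ψ → 0, so ΣzᵢKᵢ = 1 with Kᵢ = Pᵢˢᵃᵗ/P ⇒ P = ΣzᵢPᵢˢᵃᵗ.
P = 0.185·298.9 + 0.168·161.6 + 0.445·107.8 + 0.202·72.3 = 145.021 kPa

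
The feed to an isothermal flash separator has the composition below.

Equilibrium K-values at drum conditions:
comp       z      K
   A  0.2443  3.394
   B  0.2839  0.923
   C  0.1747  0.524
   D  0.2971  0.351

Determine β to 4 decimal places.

β = 0.2749

Material balance + equilibrium reduce to Σ zᵢ(Kᵢ−1)/(1+β(Kᵢ−1)) = 0.
Feasibility: ΣzᵢKᵢ = 1.2870, Σzᵢ/Kᵢ = 1.5594 — both > 1, two phases present.
Newton–Raphson from β = 0.48:
  β = 0.4800: g = -0.13841, g' = -0.6355 → β = 0.2622
  β = 0.2622: g = 0.00963, g' = -0.7636 → β = 0.2748
  β = 0.2748: g = 0.00009, g' = -0.7489 → β = 0.2749
Converged at β = 0.2749.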